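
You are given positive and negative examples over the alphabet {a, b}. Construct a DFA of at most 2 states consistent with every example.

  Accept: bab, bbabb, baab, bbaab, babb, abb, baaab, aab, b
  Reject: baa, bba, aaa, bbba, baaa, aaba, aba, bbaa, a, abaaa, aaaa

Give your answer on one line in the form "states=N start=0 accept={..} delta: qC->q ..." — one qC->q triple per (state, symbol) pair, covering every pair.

Grow the machine one transition at a time. Run the examples from 0; the earliest place one falls off (shortest prefix, ties alphabetical) gets sent to the lowest-numbered state that keeps every Accept/Reject pair distinguishable — a pair clashes when both reach the same state with identical unread suffix — and to a fresh state only if none does.
a: 0a undefined. 0a->0: ok.
b: 0b undefined. 0b->0: no, bab/baa meet in 0. Open state 1: 0b->1.
ba: 1a undefined. 1a->0: ok.
bb: 1b undefined. 1b->0: no, bbabb/baa meet in 0. 1b->1: ok.
All examples now run through 2 states with every (state, symbol) defined. Accept strings end in {1}, Reject strings end in {0}; accept={1}.

states=2 start=0 accept={1} delta: 0a->0 0b->1 1a->0 1b->1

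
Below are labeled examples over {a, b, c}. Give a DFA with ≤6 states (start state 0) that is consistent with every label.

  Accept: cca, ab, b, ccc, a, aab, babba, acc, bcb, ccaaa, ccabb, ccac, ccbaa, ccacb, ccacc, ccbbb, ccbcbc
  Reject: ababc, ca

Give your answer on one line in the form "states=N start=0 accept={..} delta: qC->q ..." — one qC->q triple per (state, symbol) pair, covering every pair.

State merging on the prefix tree: take the shortest (then alphabetical) example prefix whose next move is undefined and point that move at state 0, else 1, else 2, ...; a target is out if some Accept/Reject pair would then sit in one state with the same input left (inseparable). If every existing state is out, open a new one.
a: 0a undefined. 0a->0: ok.
b: 0b undefined. 0b->0: ok.
c: 0c undefined. 0c->0: no, cca/ababc meet in 0. Open state 1: 0c->1.
ca: 1a undefined. 1a->0: no, ab/ca meet in 0. 1a->1: ok.
cc: 1c undefined. 1c->0: no, ccc/ababc meet in 1. 1c->1: no, cca/ababc meet in 1. Open state 2: 1c->2.
bcb: 1b undefined. 1b->0: ok.
cca: 2a undefined. 2a->0: no, ccac/ababc meet in 1. 2a->1: no, cca/ababc meet in 1. 2a->2: ok.
ccb: 2b undefined. 2b->0: no, ccbcbc/ababc meet in 1. 2b->1: no, ccbaa/ababc meet in 1. 2b->2: ok.
ccc: 2c undefined. 2c->0: no, ccacc/ababc meet in 1. 2c->1: no, ccc/ababc meet in 1. 2c->2: ok.
All examples now run through 3 states with every (state, symbol) defined. Accept strings end in {0,2}, Reject strings end in {1}; accept={0,2}.

states=3 start=0 accept={0,2} delta: 0a->0 0b->0 0c->1 1a->1 1b->0 1c->2 2a->2 2b->2 2c->2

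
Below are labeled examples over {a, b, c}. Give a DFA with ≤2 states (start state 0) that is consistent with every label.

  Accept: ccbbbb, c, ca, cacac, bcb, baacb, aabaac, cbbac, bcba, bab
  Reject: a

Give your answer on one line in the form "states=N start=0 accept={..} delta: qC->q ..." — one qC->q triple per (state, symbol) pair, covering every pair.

states=2 start=0 accept={1} delta: 0a->0 0b->1 0c->1 1a->1 1b->1 1c->1

Fold the examples into a partial DFA from state 0: repeatedly fix the first undefined (state, symbol) met by the shortest-then-alphabetical prefix, trying targets in increasing order and rejecting any under which an Accept and a Reject string meet in one state with the same remainder; add a state when all current targets are rejected. Accepting states are where Accept strings end.
a: 0a undefined. 0a->0: ok.
b: 0b undefined. 0b->0: no, bab/a meet in 0. Open state 1: 0b->1.
c: 0c undefined. 0c->0: no, c/a meet in 0. 0c->1: ok.
ba: 1a undefined. 1a->0: no, ca/a meet in 0. 1a->1: ok.
bc: 1c undefined. 1c->0: no, aabaac/a meet in 0. 1c->1: ok.
cb: 1b undefined. 1b->0: no, bcb/a meet in 0. 1b->1: ok.
All examples now run through 2 states with every (state, symbol) defined. Accept strings end in {1}, Reject strings end in {0}; accept={1}.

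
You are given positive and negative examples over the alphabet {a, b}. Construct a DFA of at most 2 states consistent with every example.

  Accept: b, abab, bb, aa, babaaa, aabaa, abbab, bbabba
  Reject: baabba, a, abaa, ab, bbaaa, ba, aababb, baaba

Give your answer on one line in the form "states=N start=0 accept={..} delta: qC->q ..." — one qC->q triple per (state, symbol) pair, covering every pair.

Grow the machine one transition at a time. Run the examples from 0; the earliest place one falls off (shortest prefix, ties alphabetical) gets sent to the lowest-numbered state that keeps every Accept/Reject pair distinguishable — a pair clashes when both reach the same state with identical unread suffix — and to a fresh state only if none does.
a: 0a undefined. 0a->0: no, b/ab meet in 0 with "b" left. Open state 1: 0a->1.
b: 0b undefined. 0b->0: ok.
aa: 1a undefined. 1a->0: ok.
ab: 1b undefined. 1b->0: no, b/abaa meet in 0. 1b->1: ok.
All examples now run through 2 states with every (state, symbol) defined. Accept strings end in {0}, Reject strings end in {1}; accept={0}.

states=2 start=0 accept={0} delta: 0a->1 0b->0 1a->0 1b->1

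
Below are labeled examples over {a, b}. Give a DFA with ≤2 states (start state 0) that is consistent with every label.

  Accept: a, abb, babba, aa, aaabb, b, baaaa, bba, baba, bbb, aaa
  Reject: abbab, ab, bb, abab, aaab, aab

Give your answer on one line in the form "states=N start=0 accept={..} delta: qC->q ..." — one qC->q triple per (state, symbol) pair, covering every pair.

Fold the examples into a partial DFA from state 0: repeatedly fix the first undefined (state, symbol) met by the shortest-then-alphabetical prefix, trying targets in increasing order and rejecting any under which an Accept and a Reject string meet in one state with the same remainder; add a state when all current targets are rejected. Accepting states are where Accept strings end.
a: 0a undefined. 0a->0: no, abb/bb meet in 0 with "bb" left. Open state 1: 0a->1.
b: 0b undefined. 0b->0: no, b/bb meet in 0. 0b->1: ok.
aa: 1a undefined. 1a->0: no, a/aab meet in 1. 1a->1: ok.
ab: 1b undefined. 1b->0: ok.
All examples now run through 2 states with every (state, symbol) defined. Accept strings end in {1}, Reject strings end in {0}; accept={1}.

states=2 start=0 accept={1} delta: 0a->1 0b->1 1a->1 1b->0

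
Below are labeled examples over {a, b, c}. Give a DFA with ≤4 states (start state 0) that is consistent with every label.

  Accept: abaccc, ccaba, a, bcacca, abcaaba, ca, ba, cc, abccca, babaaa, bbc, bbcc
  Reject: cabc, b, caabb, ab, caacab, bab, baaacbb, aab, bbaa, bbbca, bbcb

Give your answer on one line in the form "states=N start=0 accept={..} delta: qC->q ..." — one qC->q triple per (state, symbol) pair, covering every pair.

states=4 start=0 accept={0,3} delta: 0a->0 0b->1 0c->0 1a->0 1b->2 1c->1 2a->2 2b->2 2c->3 3a->1 3b->1 3c->0

Grow the machine one transition at a time. Run the examples from 0; the earliest place one falls off (shortest prefix, ties alphabetical) gets sent to the lowest-numbered state that keeps every Accept/Reject pair distinguishable — a pair clashes when both reach the same state with identical unread suffix — and to a fresh state only if none does.
a: 0a undefined. 0a->0: ok.
b: 0b undefined. 0b->0: no, a/b meet in 0. Open state 1: 0b->1.
c: 0c undefined. 0c->0: ok.
ba: 1a undefined. 1a->0: ok.
bb: 1b undefined. 1b->0: no, abaccc/caabb meet in 0. 1b->1: no, abaccc/bbaa meet in 0. Open state 2: 1b->2.
bc: 1c undefined. 1c->0: no, abaccc/cabc meet in 0. 1c->1: ok.
bba: 2a undefined. 2a->0: no, abaccc/bbaa meet in 0. 2a->1: no, abaccc/bbaa meet in 0. 2a->2: ok.
bbb: 2b undefined. 2b->0: no, abaccc/bbbca meet in 0. 2b->1: no, abaccc/bbbca meet in 0. 2b->2: ok.
bbc: 2c undefined. 2c->0: no, abaccc/bbbca meet in 0. 2c->1: no, abaccc/bbbca meet in 0. 2c->2: no, bbc/caabb meet in 2. Open state 3: 2c->3.
bbcb: 3b undefined. 3b->0: no, abaccc/bbcb meet in 0. 3b->1: ok.
bbcc: 3c undefined. 3c->0: ok.
bbbca: 3a undefined. 3a->0: no, abaccc/bbbca meet in 0. 3a->1: ok.
All examples now run through 4 states with every (state, symbol) defined. Accept strings end in {0,3}, Reject strings end in {1,2}; accept={0,3}.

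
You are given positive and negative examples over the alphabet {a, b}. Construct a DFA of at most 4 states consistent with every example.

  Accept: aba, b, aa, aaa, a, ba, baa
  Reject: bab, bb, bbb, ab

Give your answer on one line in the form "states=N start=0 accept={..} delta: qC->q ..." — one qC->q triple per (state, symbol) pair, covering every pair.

states=3 start=0 accept={0,1} delta: 0a->1 0b->1 1a->1 1b->2 2a->0 2b->2

Fold the examples into a partial DFA from state 0: repeatedly fix the first undefined (state, symbol) met by the shortest-then-alphabetical prefix, trying targets in increasing order and rejecting any under which an Accept and a Reject string meet in one state with the same remainder; add a state when all current targets are rejected. Accepting states are where Accept strings end.
a: 0a undefined. 0a->0: no, b/ab meet in 0 with "b" left. Open state 1: 0a->1.
b: 0b undefined. 0b->0: no, b/bb meet in 0. 0b->1: ok.
aa: 1a undefined. 1a->0: no, b/bab meet in 1. 1a->1: ok.
ab: 1b undefined. 1b->0: no, aba/bbb meet in 1. 1b->1: no, aba/bab meet in 1. Open state 2: 1b->2.
aba: 2a undefined. 2a->0: ok.
bbb: 2b undefined. 2b->0: no, aba/bbb meet in 0. 2b->1: no, b/bbb meet in 1. 2b->2: ok.
All examples now run through 3 states with every (state, symbol) defined. Accept strings end in {0,1}, Reject strings end in {2}; accept={0,1}.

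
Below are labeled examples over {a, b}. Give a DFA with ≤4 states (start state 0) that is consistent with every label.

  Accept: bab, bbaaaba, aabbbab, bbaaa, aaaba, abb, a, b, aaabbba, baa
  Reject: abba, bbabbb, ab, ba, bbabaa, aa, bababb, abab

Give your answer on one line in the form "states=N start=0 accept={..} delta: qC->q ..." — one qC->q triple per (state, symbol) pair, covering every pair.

states=2 start=0 accept={1} delta: 0a->1 0b->1 1a->0 1b->0

State merging on the prefix tree: take the shortest (then alphabetical) example prefix whose next move is undefined and point that move at state 0, else 1, else 2, ...; a target is out if some Accept/Reject pair would then sit in one state with the same input left (inseparable). If every existing state is out, open a new one.
a: 0a undefined. 0a->0: no, bab/abab meet in 0 with "bab" left. Open state 1: 0a->1.
b: 0b undefined. 0b->0: no, bab/ab meet in 1 with "b" left. 0b->1: ok.
aa: 1a undefined. 1a->0: ok.
ab: 1b undefined. 1b->0: ok.
All examples now run through 2 states with every (state, symbol) defined. Accept strings end in {1}, Reject strings end in {0}; accept={1}.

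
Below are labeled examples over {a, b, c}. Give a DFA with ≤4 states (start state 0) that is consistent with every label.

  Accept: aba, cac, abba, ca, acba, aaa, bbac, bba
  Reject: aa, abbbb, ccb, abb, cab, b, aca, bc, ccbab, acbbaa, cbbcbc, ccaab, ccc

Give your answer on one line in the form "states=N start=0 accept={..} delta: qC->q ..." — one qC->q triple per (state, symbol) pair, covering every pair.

Grow the machine one transition at a time. Run the examples from 0; the earliest place one falls off (shortest prefix, ties alphabetical) gets sent to the lowest-numbered state that keeps every Accept/Reject pair distinguishable — a pair clashes when both reach the same state with identical unread suffix — and to a fresh state only if none does.
a: 0a undefined. 0a->0: no, ca/aca meet in 0 with "ca" left. Open state 1: 0a->1.
b: 0b undefined. 0b->0: ok.
c: 0c undefined. 0c->0: ok.
aa: 1a undefined. 1a->0: ok.
ab: 1b undefined. 1b->0: ok.
ac: 1c undefined. 1c->0: no, aba/aca meet in 1. 1c->1: ok.
All examples now run through 2 states with every (state, symbol) defined. Accept strings end in {1}, Reject strings end in {0}; accept={1}.

states=2 start=0 accept={1} delta: 0a->1 0b->0 0c->0 1a->0 1b->0 1c->1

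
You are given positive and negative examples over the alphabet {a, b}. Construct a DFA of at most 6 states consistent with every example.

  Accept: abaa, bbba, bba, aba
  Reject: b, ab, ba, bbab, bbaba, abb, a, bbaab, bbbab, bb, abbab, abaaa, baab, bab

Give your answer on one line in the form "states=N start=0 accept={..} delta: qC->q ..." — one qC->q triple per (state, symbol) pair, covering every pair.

states=5 start=0 accept={3,4} delta: 0a->1 0b->1 1a->0 1b->2 2a->3 2b->2 3a->4 3b->0 4a->0 4b->0

Fold the examples into a partial DFA from state 0: repeatedly fix the first undefined (state, symbol) met by the shortest-then-alphabetical prefix, trying targets in increasing order and rejecting any under which an Accept and a Reject string meet in one state with the same remainder; add a state when all current targets are rejected. Accepting states are where Accept strings end.
a: 0a undefined. 0a->0: no, aba/ba meet in 0 with "ba" left. Open state 1: 0a->1.
b: 0b undefined. 0b->0: no, bbba/ba meet in 1. 0b->1: ok.
ab: 1b undefined. 1b->0: no, abaa/ba meet in 1 with "a" left. 1b->1: no, bbba/ba meet in 1 with "a" left. Open state 2: 1b->2.
ba: 1a undefined. 1a->0: ok.
aba: 2a undefined. 2a->0: no, abaa/b meet in 1. 2a->1: no, abaa/ba meet in 0. 2a->2: no, abaa/ab meet in 2. Open state 3: 2a->3.
abb: 2b undefined. 2b->0: no, bbba/b meet in 1. 2b->1: no, bbba/ba meet in 0. 2b->2: ok.
abaa: 3a undefined. 3a->0: no, abaa/ba meet in 0. 3a->1: no, abaa/b meet in 1. 3a->2: no, abaa/ab meet in 2. 3a->3: no, abaa/abaaa meet in 3. Open state 4: 3a->4.
bbab: 3b undefined. 3b->0: ok.
abaaa: 4a undefined. 4a->0: ok.
bbaab: 4b undefined. 4b->0: ok.
All examples now run through 5 states with every (state, symbol) defined. Accept strings end in {3,4}, Reject strings end in {0,1,2}; accept={3,4}.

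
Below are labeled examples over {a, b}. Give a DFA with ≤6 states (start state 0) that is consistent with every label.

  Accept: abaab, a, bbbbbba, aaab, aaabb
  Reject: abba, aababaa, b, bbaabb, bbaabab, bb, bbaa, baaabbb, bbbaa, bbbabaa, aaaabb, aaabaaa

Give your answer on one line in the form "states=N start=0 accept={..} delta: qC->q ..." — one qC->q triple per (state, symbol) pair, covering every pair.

State merging on the prefix tree: take the shortest (then alphabetical) example prefix whose next move is undefined and point that move at state 0, else 1, else 2, ...; a target is out if some Accept/Reject pair would then sit in one state with the same input left (inseparable). If every existing state is out, open a new one.
a: 0a undefined. 0a->0: no, aaab/b meet in 0 with "b" left. Open state 1: 0a->1.
b: 0b undefined. 0b->0: ok.
aa: 1a undefined. 1a->0: no, aaab/bbaabab meet in 1 with "b" left. 1a->1: no, a/bbaa meet in 1. Open state 2: 1a->2.
ab: 1b undefined. 1b->0: no, a/abba meet in 1. 1b->1: ok.
aaa: 2a undefined. 2a->0: no, abaab/b meet in 0. 2a->1: no, abaab/baaabbb meet in 1. 2a->2: no, aaabb/bbaabb meet in 2 with "bb" left. Open state 3: 2a->3.
aab: 2b undefined. 2b->0: no, a/bbaabab meet in 1. 2b->1: no, a/bbaabb meet in 1. 2b->2: no, abaab/bbaabab meet in 3 with "b" left. 2b->3: no, abaab/bbaabb meet in 3 with "b" left. Open state 4: 2b->4.
aaaa: 3a undefined. 3a->0: ok.
aaab: 3b undefined. 3b->0: no, abaab/b meet in 0. 3b->1: no, abaab/baaabbb meet in 1. 3b->2: no, abaab/abba meet in 2. 3b->3: no, abaab/baaabbb meet in 3. 3b->4: no, aaabb/bbaabb meet in 4 with "b" left. Open state 5: 3b->5.
aaba: 4a undefined. 4a->0: ok.
aaaba: 5a undefined. 5a->0: ok.
aaabb: 5b undefined. 5b->0: no, aaabb/b meet in 0. 5b->1: no, a/baaabbb meet in 1. 5b->2: no, aaabb/abba meet in 2. 5b->3: no, abaab/baaabbb meet in 5. 5b->4: ok.
bbaabb: 4b undefined. 4b->0: ok.
All examples now run through 6 states with every (state, symbol) defined. Accept strings end in {1,4,5}, Reject strings end in {0,2,3}; accept={1,4,5}.

states=6 start=0 accept={1,4,5} delta: 0a->1 0b->0 1a->2 1b->1 2a->3 2b->4 3a->0 3b->5 4a->0 4b->0 5a->0 5b->4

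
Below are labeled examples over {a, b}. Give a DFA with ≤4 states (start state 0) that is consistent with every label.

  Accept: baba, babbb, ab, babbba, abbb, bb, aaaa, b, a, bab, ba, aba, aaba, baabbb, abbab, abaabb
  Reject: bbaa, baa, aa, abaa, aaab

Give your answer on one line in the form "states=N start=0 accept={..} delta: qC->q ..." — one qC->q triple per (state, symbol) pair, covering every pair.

Fold the examples into a partial DFA from state 0: repeatedly fix the first undefined (state, symbol) met by the shortest-then-alphabetical prefix, trying targets in increasing order and rejecting any under which an Accept and a Reject string meet in one state with the same remainder; add a state when all current targets are rejected. Accepting states are where Accept strings end.
a: 0a undefined. 0a->0: no, ab/aaab meet in 0 with "b" left. Open state 1: 0a->1.
b: 0b undefined. 0b->0: ok.
aa: 1a undefined. 1a->0: no, ab/aaab meet in 1 with "b" left. 1a->1: no, ab/aaab meet in 1 with "b" left. Open state 2: 1a->2.
ab: 1b undefined. 1b->0: ok.
aaa: 2a undefined. 2a->0: no, babbb/aaab meet in 0. 2a->1: no, babbb/aaab meet in 0. 2a->2: no, aaaa/bbaa meet in 2. Open state 3: 2a->3.
aab: 2b undefined. 2b->0: ok.
aaaa: 3a undefined. 3a->0: ok.
aaab: 3b undefined. 3b->0: no, babbb/aaab meet in 0. 3b->1: no, baba/aaab meet in 1. 3b->2: ok.
All examples now run through 4 states with every (state, symbol) defined. Accept strings end in {0,1}, Reject strings end in {2}; accept={0,1}.

states=4 start=0 accept={0,1} delta: 0a->1 0b->0 1a->2 1b->0 2a->3 2b->0 3a->0 3b->2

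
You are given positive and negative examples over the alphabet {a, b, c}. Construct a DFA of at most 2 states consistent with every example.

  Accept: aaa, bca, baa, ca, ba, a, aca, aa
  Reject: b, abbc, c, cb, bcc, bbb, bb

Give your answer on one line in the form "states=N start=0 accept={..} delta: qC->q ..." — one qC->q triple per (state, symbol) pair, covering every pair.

Grow the machine one transition at a time. Run the examples from 0; the earliest place one falls off (shortest prefix, ties alphabetical) gets sent to the lowest-numbered state that keeps every Accept/Reject pair distinguishable — a pair clashes when both reach the same state with identical unread suffix — and to a fresh state only if none does.
a: 0a undefined. 0a->0: ok.
b: 0b undefined. 0b->0: no, aaa/b meet in 0. Open state 1: 0b->1.
c: 0c undefined. 0c->0: no, aaa/c meet in 0. 0c->1: ok.
ba: 1a undefined. 1a->0: ok.
bb: 1b undefined. 1b->0: no, aaa/cb meet in 0. 1b->1: ok.
bc: 1c undefined. 1c->0: no, aaa/abbc meet in 0. 1c->1: ok.
All examples now run through 2 states with every (state, symbol) defined. Accept strings end in {0}, Reject strings end in {1}; accept={0}.

states=2 start=0 accept={0} delta: 0a->0 0b->1 0c->1 1a->0 1b->1 1c->1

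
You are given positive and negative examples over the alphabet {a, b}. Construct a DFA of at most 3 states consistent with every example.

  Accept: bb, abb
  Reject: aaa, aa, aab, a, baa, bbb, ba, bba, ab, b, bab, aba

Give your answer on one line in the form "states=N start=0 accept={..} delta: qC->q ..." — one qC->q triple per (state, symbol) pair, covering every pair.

Fold the examples into a partial DFA from state 0: repeatedly fix the first undefined (state, symbol) met by the shortest-then-alphabetical prefix, trying targets in increasing order and rejecting any under which an Accept and a Reject string meet in one state with the same remainder; add a state when all current targets are rejected. Accepting states are where Accept strings end.
a: 0a undefined. 0a->0: ok.
b: 0b undefined. 0b->0: no, bb/aaa meet in 0. Open state 1: 0b->1.
ba: 1a undefined. 1a->0: ok.
bb: 1b undefined. 1b->0: no, bb/aaa meet in 0. 1b->1: no, bb/aab meet in 1. Open state 2: 1b->2.
bba: 2a undefined. 2a->0: ok.
bbb: 2b undefined. 2b->0: ok.
All examples now run through 3 states with every (state, symbol) defined. Accept strings end in {2}, Reject strings end in {0,1}; accept={2}.

states=3 start=0 accept={2} delta: 0a->0 0b->1 1a->0 1b->2 2a->0 2b->0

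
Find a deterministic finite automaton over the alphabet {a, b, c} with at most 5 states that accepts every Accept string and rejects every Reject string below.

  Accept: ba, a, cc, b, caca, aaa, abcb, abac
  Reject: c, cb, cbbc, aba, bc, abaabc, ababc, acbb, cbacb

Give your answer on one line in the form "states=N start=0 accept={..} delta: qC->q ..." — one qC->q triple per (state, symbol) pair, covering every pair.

states=4 start=0 accept={0,1} delta: 0a->1 0b->0 0c->2 1a->0 1b->2 1c->1 2a->2 2b->3 2c->0 3a->0 3b->0 3c->2

Grow the machine one transition at a time. Run the examples from 0; the earliest place one falls off (shortest prefix, ties alphabetical) gets sent to the lowest-numbered state that keeps every Accept/Reject pair distinguishable — a pair clashes when both reach the same state with identical unread suffix — and to a fresh state only if none does.
a: 0a undefined. 0a->0: no, ba/aba meet in 0 with "ba" left. Open state 1: 0a->1.
b: 0b undefined. 0b->0: ok.
c: 0c undefined. 0c->0: no, cc/c meet in 0. 0c->1: no, ba/c meet in 1. Open state 2: 0c->2.
aa: 1a undefined. 1a->0: ok.
ab: 1b undefined. 1b->0: no, ba/aba meet in 1. 1b->1: no, b/aba meet in 0. 1b->2: ok.
ac: 1c undefined. 1c->0: no, b/acbb meet in 0. 1c->1: ok.
ca: 2a undefined. 2a->0: no, cc/abaabc meet in 2 with "c" left. 2a->1: no, ba/aba meet in 1. 2a->2: ok.
cb: 2b undefined. 2b->0: no, b/cb meet in 0. 2b->1: no, ba/cb meet in 1. 2b->2: no, cc/cbbc meet in 2 with "c" left. Open state 3: 2b->3.
cc: 2c undefined. 2c->0: ok.
cba: 3a undefined. 3a->0: ok.
cbb: 3b undefined. 3b->0: ok.
ababc: 3c undefined. 3c->0: no, cc/abaabc meet in 0. 3c->1: no, ba/abaabc meet in 1. 3c->2: ok.
All examples now run through 4 states with every (state, symbol) defined. Accept strings end in {0,1}, Reject strings end in {2,3}; accept={0,1}.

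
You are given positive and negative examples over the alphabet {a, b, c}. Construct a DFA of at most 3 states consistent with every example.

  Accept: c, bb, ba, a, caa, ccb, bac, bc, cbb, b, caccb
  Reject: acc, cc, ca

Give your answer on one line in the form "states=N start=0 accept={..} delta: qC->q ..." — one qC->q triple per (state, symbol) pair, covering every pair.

Grow the machine one transition at a time. Run the examples from 0; the earliest place one falls off (shortest prefix, ties alphabetical) gets sent to the lowest-numbered state that keeps every Accept/Reject pair distinguishable — a pair clashes when both reach the same state with identical unread suffix — and to a fresh state only if none does.
a: 0a undefined. 0a->0: ok.
b: 0b undefined. 0b->0: ok.
c: 0c undefined. 0c->0: no, c/acc meet in 0. Open state 1: 0c->1.
ca: 1a undefined. 1a->0: no, bb/ca meet in 0. 1a->1: no, c/ca meet in 1. Open state 2: 1a->2.
cb: 1b undefined. 1b->0: ok.
cc: 1c undefined. 1c->0: no, bb/acc meet in 0. 1c->1: no, c/acc meet in 1. 1c->2: ok.
caa: 2a undefined. 2a->0: ok.
cac: 2c undefined. 2c->0: ok.
ccb: 2b undefined. 2b->0: ok.
All examples now run through 3 states with every (state, symbol) defined. Accept strings end in {0,1}, Reject strings end in {2}; accept={0,1}.

states=3 start=0 accept={0,1} delta: 0a->0 0b->0 0c->1 1a->2 1b->0 1c->2 2a->0 2b->0 2c->0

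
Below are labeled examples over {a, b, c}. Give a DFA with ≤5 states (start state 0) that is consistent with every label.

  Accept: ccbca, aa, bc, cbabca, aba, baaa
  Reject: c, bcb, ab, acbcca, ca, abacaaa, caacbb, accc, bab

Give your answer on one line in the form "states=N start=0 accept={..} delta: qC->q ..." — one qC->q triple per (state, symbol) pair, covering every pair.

states=4 start=0 accept={0} delta: 0a->0 0b->1 0c->2 1a->0 1b->1 1c->0 2a->2 2b->0 2c->3 3a->1 3b->1 3c->1

State merging on the prefix tree: take the shortest (then alphabetical) example prefix whose next move is undefined and point that move at state 0, else 1, else 2, ...; a target is out if some Accept/Reject pair would then sit in one state with the same input left (inseparable). If every existing state is out, open a new one.
a: 0a undefined. 0a->0: ok.
b: 0b undefined. 0b->0: no, aa/ab meet in 0. Open state 1: 0b->1.
c: 0c undefined. 0c->0: no, aa/c meet in 0. 0c->1: no, aba/ca meet in 1 with "a" left. Open state 2: 0c->2.
ba: 1a undefined. 1a->0: ok.
bc: 1c undefined. 1c->0: ok.
ca: 2a undefined. 2a->0: no, aa/ca meet in 0. 2a->1: no, aa/abacaaa meet in 0. 2a->2: ok.
cb: 2b undefined. 2b->0: ok.
cc: 2c undefined. 2c->0: no, ccbca/acbcca meet in 0. 2c->1: no, aa/acbcca meet in 0. 2c->2: no, ccbca/c meet in 2. Open state 3: 2c->3.
ccb: 3b undefined. 3b->0: no, ccbca/c meet in 2. 3b->1: ok.
accc: 3c undefined. 3c->0: no, ccbca/accc meet in 0. 3c->1: ok.
acbcca: 3a undefined. 3a->0: no, ccbca/acbcca meet in 0. 3a->1: ok.
caacbb: 1b undefined. 1b->0: no, ccbca/caacbb meet in 0. 1b->1: ok.
All examples now run through 4 states with every (state, symbol) defined. Accept strings end in {0}, Reject strings end in {1,2}; accept={0}.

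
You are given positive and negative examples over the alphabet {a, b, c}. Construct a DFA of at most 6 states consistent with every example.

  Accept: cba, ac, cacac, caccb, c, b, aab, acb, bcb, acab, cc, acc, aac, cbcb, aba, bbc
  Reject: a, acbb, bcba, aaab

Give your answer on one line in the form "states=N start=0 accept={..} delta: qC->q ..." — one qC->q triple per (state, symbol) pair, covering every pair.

Fold the examples into a partial DFA from state 0: repeatedly fix the first undefined (state, symbol) met by the shortest-then-alphabetical prefix, trying targets in increasing order and rejecting any under which an Accept and a Reject string meet in one state with the same remainder; add a state when all current targets are rejected. Accepting states are where Accept strings end.
a: 0a undefined. 0a->0: no, b/aaab meet in 0 with "b" left. Open state 1: 0a->1.
b: 0b undefined. 0b->0: no, cba/bcba meet in 0 with "cba" left. 0b->1: no, b/a meet in 1. Open state 2: 0b->2.
c: 0c undefined. 0c->0: ok.
aa: 1a undefined. 1a->0: ok.
ab: 1b undefined. 1b->0: no, c/aaab meet in 0. 1b->1: ok.
ac: 1c undefined. 1c->0: no, acab/a meet in 1. 1c->1: no, ac/a meet in 1. 1c->2: ok.
bb: 2b undefined. 2b->0: no, ac/acbb meet in 2. 2b->1: no, acb/a meet in 1. 2b->2: no, ac/acbb meet in 2. Open state 3: 2b->3.
bc: 2c undefined. 2c->0: no, cba/bcba meet in 2 with "a" left. 2c->1: no, caccb/a meet in 1. 2c->2: ok.
aca: 2a undefined. 2a->0: ok.
bbc: 3c undefined. 3c->0: ok.
acbb: 3b undefined. 3b->0: no, cba/acbb meet in 0. 3b->1: ok.
bcba: 3a undefined. 3a->0: no, cba/bcba meet in 0. 3a->1: ok.
All examples now run through 4 states with every (state, symbol) defined. Accept strings end in {0,2,3}, Reject strings end in {1}; accept={0,2,3}.

states=4 start=0 accept={0,2,3} delta: 0a->1 0b->2 0c->0 1a->0 1b->1 1c->2 2a->0 2b->3 2c->2 3a->1 3b->1 3c->0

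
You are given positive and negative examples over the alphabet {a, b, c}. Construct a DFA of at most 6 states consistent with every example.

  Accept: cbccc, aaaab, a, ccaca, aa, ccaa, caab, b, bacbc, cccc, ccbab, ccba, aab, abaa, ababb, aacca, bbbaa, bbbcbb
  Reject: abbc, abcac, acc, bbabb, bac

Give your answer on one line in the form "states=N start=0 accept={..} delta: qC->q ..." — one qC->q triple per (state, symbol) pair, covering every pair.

State merging on the prefix tree: take the shortest (then alphabetical) example prefix whose next move is undefined and point that move at state 0, else 1, else 2, ...; a target is out if some Accept/Reject pair would then sit in one state with the same input left (inseparable). If every existing state is out, open a new one.
a: 0a undefined. 0a->0: ok.
b: 0b undefined. 0b->0: no, aaaab/bbabb meet in 0. Open state 1: 0b->1.
c: 0c undefined. 0c->0: no, a/acc meet in 0. 0c->1: ok.
ba: 1a undefined. 1a->0: no, aaaab/bac meet in 1. 1a->1: ok.
bb: 1b undefined. 1b->0: no, aaaab/abbc meet in 1. 1b->1: no, aaaab/bbabb meet in 1. Open state 2: 1b->2.
cc: 1c undefined. 1c->0: no, aaaab/abcac meet in 1. 1c->1: no, aaaab/abcac meet in 1. 1c->2: no, caab/acc meet in 2. Open state 3: 1c->3.
bba: 2a undefined. 2a->0: no, caab/bbabb meet in 2. 2a->1: no, ababb/bbabb meet in 2 with "b" left. 2a->2: ok.
bbb: 2b undefined. 2b->0: no, aaaab/bbabb meet in 1. 2b->1: no, caab/bbabb meet in 2. 2b->2: no, caab/bbabb meet in 2. 2b->3: no, ababb/acc meet in 3. Open state 4: 2b->4.
cbc: 2c undefined. 2c->0: no, cbccc/acc meet in 3. 2c->1: no, aaaab/abbc meet in 1. 2c->2: no, cbccc/abbc meet in 2. 2c->3: ok.
cca: 3a undefined. 3a->0: no, aaaab/abcac meet in 1. 3a->1: ok.
ccb: 3b undefined. 3b->0: ok.
ccc: 3c undefined. 3c->0: ok.
bbba: 4a undefined. 4a->0: ok.
bbbc: 4c undefined. 4c->0: ok.
bbabb: 4b undefined. 4b->0: no, a/bbabb meet in 0. 4b->1: no, cbccc/bbabb meet in 1. 4b->2: no, caab/bbabb meet in 2. 4b->3: ok.
All examples now run through 5 states with every (state, symbol) defined. Accept strings end in {0,1,2,4}, Reject strings end in {3}; accept={0,1,2,4}.

states=5 start=0 accept={0,1,2,4} delta: 0a->0 0b->1 0c->1 1a->1 1b->2 1c->3 2a->2 2b->4 2c->3 3a->1 3b->0 3c->0 4a->0 4b->3 4c->0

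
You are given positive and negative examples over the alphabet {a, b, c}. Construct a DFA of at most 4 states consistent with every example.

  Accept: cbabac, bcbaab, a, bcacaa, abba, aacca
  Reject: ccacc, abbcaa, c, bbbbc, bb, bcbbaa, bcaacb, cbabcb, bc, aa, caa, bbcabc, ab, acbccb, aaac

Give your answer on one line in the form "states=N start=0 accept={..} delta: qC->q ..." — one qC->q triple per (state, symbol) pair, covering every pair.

State merging on the prefix tree: take the shortest (then alphabetical) example prefix whose next move is undefined and point that move at state 0, else 1, else 2, ...; a target is out if some Accept/Reject pair would then sit in one state with the same input left (inseparable). If every existing state is out, open a new one.
a: 0a undefined. 0a->0: no, a/aa meet in 0. Open state 1: 0a->1.
b: 0b undefined. 0b->0: ok.
c: 0c undefined. 0c->0: ok.
aa: 1a undefined. 1a->0: no, bcbaab/c meet in 0. 1a->1: no, bcbaab/ab meet in 1 with "b" left. Open state 2: 1a->2.
ab: 1b undefined. 1b->0: ok.
ac: 1c undefined. 1c->0: no, cbabac/ccacc meet in 0. 1c->1: no, cbabac/ccacc meet in 1. 1c->2: no, cbabac/abbcaa meet in 2. Open state 3: 1c->3.
aaa: 2a undefined. 2a->0: ok.
aac: 2c undefined. 2c->0: ok.
acb: 3b undefined. 3b->0: ok.
bcaca: 3a undefined. 3a->0: ok.
ccacc: 3c undefined. 3c->0: ok.
bcbaab: 2b undefined. 2b->0: no, bcbaab/ccacc meet in 0. 2b->1: ok.
All examples now run through 4 states with every (state, symbol) defined. Accept strings end in {1,3}, Reject strings end in {0,2}; accept={1,3}.

states=4 start=0 accept={1,3} delta: 0a->1 0b->0 0c->0 1a->2 1b->0 1c->3 2a->0 2b->1 2c->0 3a->0 3b->0 3c->0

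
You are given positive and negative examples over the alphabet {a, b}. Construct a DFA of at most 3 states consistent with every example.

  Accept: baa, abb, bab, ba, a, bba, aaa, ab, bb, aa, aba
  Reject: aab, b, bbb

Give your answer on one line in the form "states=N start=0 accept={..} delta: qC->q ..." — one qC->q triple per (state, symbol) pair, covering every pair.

states=3 start=0 accept={0,1} delta: 0a->1 0b->2 1a->0 1b->1 2a->1 2b->0

State merging on the prefix tree: take the shortest (then alphabetical) example prefix whose next move is undefined and point that move at state 0, else 1, else 2, ...; a target is out if some Accept/Reject pair would then sit in one state with the same input left (inseparable). If every existing state is out, open a new one.
a: 0a undefined. 0a->0: no, ab/aab meet in 0 with "b" left. Open state 1: 0a->1.
b: 0b undefined. 0b->0: no, bb/b meet in 0. 0b->1: no, abb/bbb meet in 1 with "bb" left. Open state 2: 0b->2.
aa: 1a undefined. 1a->0: ok.
ab: 1b undefined. 1b->0: no, abb/aab meet in 2. 1b->1: ok.
ba: 2a undefined. 2a->0: no, bab/aab meet in 2. 2a->1: ok.
bb: 2b undefined. 2b->0: ok.
All examples now run through 3 states with every (state, symbol) defined. Accept strings end in {0,1}, Reject strings end in {2}; accept={0,1}.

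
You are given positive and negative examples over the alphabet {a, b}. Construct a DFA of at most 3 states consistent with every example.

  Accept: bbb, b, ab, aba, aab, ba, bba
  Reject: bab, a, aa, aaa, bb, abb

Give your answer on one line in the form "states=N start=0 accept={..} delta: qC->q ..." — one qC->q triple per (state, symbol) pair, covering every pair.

states=3 start=0 accept={1} delta: 0a->0 0b->1 1a->1 1b->2 2a->1 2b->1

Fold the examples into a partial DFA from state 0: repeatedly fix the first undefined (state, symbol) met by the shortest-then-alphabetical prefix, trying targets in increasing order and rejecting any under which an Accept and a Reject string meet in one state with the same remainder; add a state when all current targets are rejected. Accepting states are where Accept strings end.
a: 0a undefined. 0a->0: ok.
b: 0b undefined. 0b->0: no, bbb/bab meet in 0. Open state 1: 0b->1.
ba: 1a undefined. 1a->0: no, b/bab meet in 1. 1a->1: ok.
bb: 1b undefined. 1b->0: no, bba/bab meet in 0. 1b->1: no, bbb/bab meet in 1. Open state 2: 1b->2.
bba: 2a undefined. 2a->0: no, bba/a meet in 0. 2a->1: ok.
bbb: 2b undefined. 2b->0: no, bbb/a meet in 0. 2b->1: ok.
All examples now run through 3 states with every (state, symbol) defined. Accept strings end in {1}, Reject strings end in {0,2}; accept={1}.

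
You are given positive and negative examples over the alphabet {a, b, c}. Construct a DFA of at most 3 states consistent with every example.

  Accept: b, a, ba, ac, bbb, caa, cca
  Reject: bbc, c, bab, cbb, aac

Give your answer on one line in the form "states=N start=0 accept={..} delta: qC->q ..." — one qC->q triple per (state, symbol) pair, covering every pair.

states=3 start=0 accept={0,1} delta: 0a->1 0b->0 0c->2 1a->0 1b->2 1c->0 2a->0 2b->1 2c->0

State merging on the prefix tree: take the shortest (then alphabetical) example prefix whose next move is undefined and point that move at state 0, else 1, else 2, ...; a target is out if some Accept/Reject pair would then sit in one state with the same input left (inseparable). If every existing state is out, open a new one.
a: 0a undefined. 0a->0: no, ac/c meet in 0 with "c" left. Open state 1: 0a->1.
b: 0b undefined. 0b->0: ok.
c: 0c undefined. 0c->0: no, b/bbc meet in 0. 0c->1: no, a/bbc meet in 1. Open state 2: 0c->2.
aa: 1a undefined. 1a->0: ok.
ac: 1c undefined. 1c->0: ok.
ca: 2a undefined. 2a->0: ok.
cb: 2b undefined. 2b->0: no, b/cbb meet in 0. 2b->1: ok.
cc: 2c undefined. 2c->0: ok.
bab: 1b undefined. 1b->0: no, b/bab meet in 0. 1b->1: no, a/bab meet in 1. 1b->2: ok.
All examples now run through 3 states with every (state, symbol) defined. Accept strings end in {0,1}, Reject strings end in {2}; accept={0,1}.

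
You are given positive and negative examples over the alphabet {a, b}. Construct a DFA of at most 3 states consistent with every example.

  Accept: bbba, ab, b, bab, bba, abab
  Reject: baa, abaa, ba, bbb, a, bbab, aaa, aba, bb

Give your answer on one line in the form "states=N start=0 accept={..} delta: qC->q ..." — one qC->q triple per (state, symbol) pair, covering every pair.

states=3 start=0 accept={1} delta: 0a->0 0b->1 1a->0 1b->2 2a->1 2b->2

Fold the examples into a partial DFA from state 0: repeatedly fix the first undefined (state, symbol) met by the shortest-then-alphabetical prefix, trying targets in increasing order and rejecting any under which an Accept and a Reject string meet in one state with the same remainder; add a state when all current targets are rejected. Accepting states are where Accept strings end.
a: 0a undefined. 0a->0: ok.
b: 0b undefined. 0b->0: no, bbba/baa meet in 0. Open state 1: 0b->1.
ba: 1a undefined. 1a->0: ok.
bb: 1b undefined. 1b->0: no, bbba/baa meet in 0. 1b->1: no, bbba/baa meet in 0. Open state 2: 1b->2.
bba: 2a undefined. 2a->0: no, ab/bbab meet in 1. 2a->1: ok.
bbb: 2b undefined. 2b->0: no, bbba/baa meet in 0. 2b->1: no, bbba/baa meet in 0. 2b->2: ok.
All examples now run through 3 states with every (state, symbol) defined. Accept strings end in {1}, Reject strings end in {0,2}; accept={1}.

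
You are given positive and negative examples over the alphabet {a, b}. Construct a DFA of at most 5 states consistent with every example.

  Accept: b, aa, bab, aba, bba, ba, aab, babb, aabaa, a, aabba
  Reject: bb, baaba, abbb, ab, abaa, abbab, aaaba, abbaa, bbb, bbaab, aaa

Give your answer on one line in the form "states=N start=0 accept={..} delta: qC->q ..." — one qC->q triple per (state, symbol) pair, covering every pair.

State merging on the prefix tree: take the shortest (then alphabetical) example prefix whose next move is undefined and point that move at state 0, else 1, else 2, ...; a target is out if some Accept/Reject pair would then sit in one state with the same input left (inseparable). If every existing state is out, open a new one.
a: 0a undefined. 0a->0: no, b/ab meet in 0 with "b" left. Open state 1: 0a->1.
b: 0b undefined. 0b->0: no, b/bb meet in 0. 0b->1: ok.
aa: 1a undefined. 1a->0: no, b/aaa meet in 1. 1a->1: no, b/aaa meet in 1. Open state 2: 1a->2.
ab: 1b undefined. 1b->0: no, b/bbb meet in 1. 1b->1: no, b/bb meet in 1. 1b->2: no, aa/bb meet in 2. Open state 3: 1b->3.
aaa: 2a undefined. 2a->0: no, aa/baaba meet in 2. 2a->1: no, b/aaa meet in 1. 2a->2: no, aa/aaa meet in 2. 2a->3: ok.
aab: 2b undefined. 2b->0: ok.
aba: 3a undefined. 3a->0: no, b/abaa meet in 1. 3a->1: no, aa/abaa meet in 2. 3a->2: ok.
abb: 3b undefined. 3b->0: no, b/baaba meet in 1. 3b->1: no, b/bbb meet in 1. 3b->2: no, aa/abbab meet in 2. 3b->3: no, aa/baaba meet in 2. Open state 4: 3b->4.
abba: 4a undefined. 4a->0: no, b/abbab meet in 1. 4a->1: no, b/baaba meet in 1. 4a->2: no, aa/baaba meet in 2. 4a->3: no, aa/abbaa meet in 2. 4a->4: ok.
abbb: 4b undefined. 4b->0: no, bab/abbb meet in 0. 4b->1: no, b/abbb meet in 1. 4b->2: no, aa/abbb meet in 2. 4b->3: ok.
All examples now run through 5 states with every (state, symbol) defined. Accept strings end in {0,1,2}, Reject strings end in {3,4}; accept={0,1,2}.

states=5 start=0 accept={0,1,2} delta: 0a->1 0b->1 1a->2 1b->3 2a->3 2b->0 3a->2 3b->4 4a->4 4b->3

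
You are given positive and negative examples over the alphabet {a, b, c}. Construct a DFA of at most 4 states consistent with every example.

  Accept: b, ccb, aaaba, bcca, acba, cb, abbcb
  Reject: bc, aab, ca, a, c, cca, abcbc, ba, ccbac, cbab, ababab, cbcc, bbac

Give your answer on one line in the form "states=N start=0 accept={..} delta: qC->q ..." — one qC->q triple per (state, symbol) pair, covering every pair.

Grow the machine one transition at a time. Run the examples from 0; the earliest place one falls off (shortest prefix, ties alphabetical) gets sent to the lowest-numbered state that keeps every Accept/Reject pair distinguishable — a pair clashes when both reach the same state with identical unread suffix — and to a fresh state only if none does.
a: 0a undefined. 0a->0: no, b/aab meet in 0 with "b" left. Open state 1: 0a->1.
b: 0b undefined. 0b->0: no, bcca/cca meet in 0 with "cca" left. 0b->1: no, b/a meet in 1. Open state 2: 0b->2.
c: 0c undefined. 0c->0: ok.
aa: 1a undefined. 1a->0: no, b/aab meet in 2. 1a->1: ok.
ab: 1b undefined. 1b->0: no, aaaba/ca meet in 1. 1b->1: no, aaaba/aab meet in 1. 1b->2: no, b/aab meet in 2. Open state 3: 1b->3.
ac: 1c undefined. 1c->0: no, acba/ba meet in 2 with "a" left. 1c->1: ok.
ba: 2a undefined. 2a->0: no, b/cbab meet in 2. 2a->1: ok.
bb: 2b undefined. 2b->0: ok.
bc: 2c undefined. 2c->0: no, bcca/ca meet in 1. 2c->1: no, bcca/bc meet in 1. 2c->2: no, b/bc meet in 2. 2c->3: ok.
aba: 3a undefined. 3a->0: no, aaaba/c meet in 0. 3a->1: no, aaaba/ca meet in 1. 3a->2: ok.
abb: 3b undefined. 3b->0: ok.
abc: 3c undefined. 3c->0: no, bcca/ca meet in 1. 3c->1: no, bcca/ca meet in 1. 3c->2: no, b/cbcc meet in 2. 3c->3: ok.
All examples now run through 4 states with every (state, symbol) defined. Accept strings end in {2}, Reject strings end in {0,1,3}; accept={2}.

states=4 start=0 accept={2} delta: 0a->1 0b->2 0c->0 1a->1 1b->3 1c->1 2a->1 2b->0 2c->3 3a->2 3b->0 3c->3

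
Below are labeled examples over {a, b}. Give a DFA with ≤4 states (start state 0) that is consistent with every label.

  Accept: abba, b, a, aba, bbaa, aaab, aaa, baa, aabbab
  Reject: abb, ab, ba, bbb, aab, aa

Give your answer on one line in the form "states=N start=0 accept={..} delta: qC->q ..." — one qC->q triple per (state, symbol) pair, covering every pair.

states=3 start=0 accept={0,1} delta: 0a->1 0b->1 1a->2 1b->2 2a->0 2b->2

Grow the machine one transition at a time. Run the examples from 0; the earliest place one falls off (shortest prefix, ties alphabetical) gets sent to the lowest-numbered state that keeps every Accept/Reject pair distinguishable — a pair clashes when both reach the same state with identical unread suffix — and to a fresh state only if none does.
a: 0a undefined. 0a->0: no, b/ab meet in 0 with "b" left. Open state 1: 0a->1.
b: 0b undefined. 0b->0: no, b/bbb meet in 0. 0b->1: ok.
aa: 1a undefined. 1a->0: no, b/aab meet in 1. 1a->1: no, b/ba meet in 1. Open state 2: 1a->2.
ab: 1b undefined. 1b->0: no, abba/ba meet in 2. 1b->1: no, abba/ba meet in 2. 1b->2: ok.
aaa: 2a undefined. 2a->0: ok.
aab: 2b undefined. 2b->0: no, aba/abb meet in 0. 2b->1: no, abba/ab meet in 2. 2b->2: ok.
All examples now run through 3 states with every (state, symbol) defined. Accept strings end in {0,1}, Reject strings end in {2}; accept={0,1}.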